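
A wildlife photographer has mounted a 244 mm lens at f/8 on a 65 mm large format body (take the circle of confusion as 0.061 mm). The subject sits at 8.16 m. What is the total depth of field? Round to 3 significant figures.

1.06 m

Hyperfocal distance H = f²/(N·c) + f = 244²/(8 × 0.061) + 244 = 59536/0.488 + 244 ≈ 122244.0 mm ≈ 122.2 m.
Near limit Dn = s·(H − f)/(H + s − 2f) = 8160 × (122244.0 − 244) / (122244.0 + 8160 − 2 × 244) = 8160 × 122000.0 / 129916.0 ≈ 7662.8 mm.
Far limit Df = s·(H − f)/(H − s) = 8160 × (122244.0 − 244) / (122244.0 − 8160) = 8160 × 122000.0 / 114084.0 ≈ 8726.2 mm.
Depth of field = Df − Dn = 8726.2 − 7662.8 ≈ 1063.4 mm ≈ 1.06 m.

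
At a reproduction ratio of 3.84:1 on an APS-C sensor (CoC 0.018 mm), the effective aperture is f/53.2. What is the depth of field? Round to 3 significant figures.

0.130 mm

At magnification m, DoF ≈ 2·N_eff·c/m² = 2 × 53.2 × 0.018 / 3.84² = 1.915 / 14.75 ≈ 0.13 mm.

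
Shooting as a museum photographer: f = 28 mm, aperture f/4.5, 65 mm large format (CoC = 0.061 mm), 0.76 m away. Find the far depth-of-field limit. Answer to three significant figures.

1.02 m

Hyperfocal distance H = f²/(N·c) + f = 28²/(4.5 × 0.061) + 28 = 784/0.2745 + 28 ≈ 2884.1 mm ≈ 2.884 m.
Far limit Df = s·(H − f)/(H − s) = 760 × (2884.1 − 28) / (2884.1 − 760) = 760 × 2856.1 / 2124.1 ≈ 1021.9 mm ≈ 1.02 m.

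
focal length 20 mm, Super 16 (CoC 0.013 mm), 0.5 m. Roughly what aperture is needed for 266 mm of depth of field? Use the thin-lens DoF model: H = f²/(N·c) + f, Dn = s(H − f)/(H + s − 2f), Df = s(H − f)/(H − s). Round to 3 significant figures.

f/16

Write h = H − f = f²/(N·c). The thin-lens limits are Dn = s·h/(h + (s−f)) and Df = s·h/(h − (s−f)), so DoF = Df − Dn = 2·s·(s−f)·h / (h² − (s−f)²).
That is a quadratic in h: DoF·h² − 2·s·(s−f)·h − DoF·(s−f)² = 0 ⇒ h = (s−f)·(s + √(s² + DoF²)) / DoF = 480 × (500 + √(500² + 266²)) / 266 = 480 × (500 + 566.353) / 266 ≈ 1924.2 mm.
Then N = f²/(c·h) = 20² / (0.013 × 1924.2) = 400 / 25.015 ≈ 16.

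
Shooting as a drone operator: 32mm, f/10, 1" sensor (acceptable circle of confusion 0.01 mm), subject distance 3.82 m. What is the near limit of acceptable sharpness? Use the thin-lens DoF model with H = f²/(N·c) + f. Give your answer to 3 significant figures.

2.79 m

Hyperfocal distance H = f²/(N·c) + f = 32²/(10 × 0.01) + 32 = 1024/0.1 + 32 ≈ 10272.0 mm ≈ 10.27 m.
Near limit Dn = s·(H − f)/(H + s − 2f) = 3820 × (10272.0 − 32) / (10272.0 + 3820 − 2 × 32) = 3820 × 10240.0 / 14028.0 ≈ 2788.5 mm ≈ 2.79 m.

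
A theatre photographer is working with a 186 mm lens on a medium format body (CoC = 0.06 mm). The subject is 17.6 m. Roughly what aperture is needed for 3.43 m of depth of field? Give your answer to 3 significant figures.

f/3.20

Write h = H − f = f²/(N·c). The thin-lens limits are Dn = s·h/(h + (s−f)) and Df = s·h/(h − (s−f)), so DoF = Df − Dn = 2·s·(s−f)·h / (h² − (s−f)²).
That is a quadratic in h: DoF·h² − 2·s·(s−f)·h − DoF·(s−f)² = 0 ⇒ h = (s−f)·(s + √(s² + DoF²)) / DoF = 17414 × (17600 + √(17600² + 3430²)) / 3430 = 17414 × (17600 + 17931.1) / 3430 ≈ 180390 mm.
Then N = f²/(c·h) = 186² / (0.06 × 180390) = 34596 / 10823 ≈ 3.20.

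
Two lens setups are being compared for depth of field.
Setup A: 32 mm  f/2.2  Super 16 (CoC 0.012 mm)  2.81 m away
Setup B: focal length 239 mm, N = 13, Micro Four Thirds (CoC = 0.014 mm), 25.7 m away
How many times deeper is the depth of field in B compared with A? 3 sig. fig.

Setup A: H = 32²/(2.2×0.012) + 32 ≈ 38819.9 mm; DoF = Df − Dn = 3026.78 − 2622.20 ≈ 404.58 mm.
Setup B: H = 239²/(13×0.014) + 239 ≈ 314090.6 mm; DoF = Df − Dn = 27969.0 − 23771.5 ≈ 4197.5 mm.
Ratio = 4197.5 / 404.58 ≈ 10.4.

10.4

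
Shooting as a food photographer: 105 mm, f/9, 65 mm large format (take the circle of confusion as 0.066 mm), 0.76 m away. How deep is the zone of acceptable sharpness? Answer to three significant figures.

Hyperfocal distance H = f²/(N·c) + f = 105²/(9 × 0.066) + 105 = 11025/0.594 + 105 ≈ 18665.6 mm ≈ 18.67 m.
Near limit Dn = s·(H − f)/(H + s − 2f) = 760 × (18665.6 − 105) / (18665.6 + 760 − 2 × 105) = 760 × 18560.6 / 19215.6 ≈ 734.094 mm.
Far limit Df = s·(H − f)/(H − s) = 760 × (18665.6 − 105) / (18665.6 − 760) = 760 × 18560.6 / 17905.6 ≈ 787.801 mm.
Depth of field = Df − Dn = 787.801 − 734.094 ≈ 53.707 mm.

53.7 mm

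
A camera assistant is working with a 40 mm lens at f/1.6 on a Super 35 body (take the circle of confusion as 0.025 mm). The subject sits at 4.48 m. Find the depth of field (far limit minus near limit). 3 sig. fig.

Hyperfocal distance H = f²/(N·c) + f = 40²/(1.6 × 0.025) + 40 = 1600/0.04 + 40 ≈ 40040.0 mm ≈ 40.04 m.
Near limit Dn = s·(H − f)/(H + s − 2f) = 4480 × (40040.0 − 40) / (40040.0 + 4480 − 2 × 40) = 4480 × 40000.0 / 44440.0 ≈ 4032.4 mm.
Far limit Df = s·(H − f)/(H − s) = 4480 × (40040.0 − 40) / (40040.0 − 4480) = 4480 × 40000.0 / 35560.0 ≈ 5039.4 mm.
Depth of field = Df − Dn = 5039.4 − 4032.4 ≈ 1007.0 mm ≈ 1.01 m.

1.01 m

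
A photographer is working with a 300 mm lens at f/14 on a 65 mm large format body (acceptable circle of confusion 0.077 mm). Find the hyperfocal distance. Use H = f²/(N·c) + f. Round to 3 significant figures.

Hyperfocal distance H = f²/(N·c) + f = 300²/(14 × 0.077) + 300 = 90000/1.078 + 300 ≈ 83787.9 mm ≈ 83.8 m.

83.8 m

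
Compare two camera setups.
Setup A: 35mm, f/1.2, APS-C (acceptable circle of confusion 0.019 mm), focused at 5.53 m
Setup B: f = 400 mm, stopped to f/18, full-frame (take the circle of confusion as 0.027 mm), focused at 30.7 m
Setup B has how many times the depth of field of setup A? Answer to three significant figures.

Setup A: H = 35²/(1.2×0.019) + 35 ≈ 53763.1 mm; DoF = Df − Dn = 6160.0 − 5016.9 ≈ 1143.1 mm.
Setup B: H = 400²/(18×0.027) + 400 ≈ 329618.1 mm; DoF = Df − Dn = 33811.9 − 28112.6 ≈ 5699.3 mm.
Ratio = 5699.3 / 1143.1 ≈ 4.99.

4.99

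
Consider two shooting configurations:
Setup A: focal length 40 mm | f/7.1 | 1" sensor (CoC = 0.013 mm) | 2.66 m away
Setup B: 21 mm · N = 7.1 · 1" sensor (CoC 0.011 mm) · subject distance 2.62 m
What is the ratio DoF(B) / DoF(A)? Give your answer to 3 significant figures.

Setup A: H = 40²/(7.1×0.013) + 40 ≈ 17374.8 mm; DoF = Df − Dn = 3133.62 − 2310.75 ≈ 822.87 mm.
Setup B: H = 21²/(7.1×0.011) + 21 ≈ 5667.6 mm; DoF = Df − Dn = 4854.3 − 1794.2 ≈ 3060.1 mm.
Ratio = 3060.1 / 822.87 ≈ 3.72.

3.72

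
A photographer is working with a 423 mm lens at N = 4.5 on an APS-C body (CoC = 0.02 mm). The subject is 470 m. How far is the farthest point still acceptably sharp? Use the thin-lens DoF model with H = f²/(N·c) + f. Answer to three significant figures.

Hyperfocal distance H = f²/(N·c) + f = 423²/(4.5 × 0.02) + 423 = 178929/0.09 + 423 ≈ 1988523.0 mm ≈ 1989 m.
Far limit Df = s·(H − f)/(H − s) = 470000 × (1988523.0 − 423) / (1988523.0 − 470000) = 470000 × 1988100.0 / 1518523.0 ≈ 615339 mm ≈ 615 m.

615 m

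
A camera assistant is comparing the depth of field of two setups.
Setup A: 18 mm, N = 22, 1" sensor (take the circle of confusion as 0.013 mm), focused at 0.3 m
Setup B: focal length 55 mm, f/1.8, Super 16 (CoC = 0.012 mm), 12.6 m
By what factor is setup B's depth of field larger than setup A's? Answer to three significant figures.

14.3

Setup A: H = 18²/(22×0.013) + 18 ≈ 1150.9 mm; DoF = Df − Dn = 399.43 − 240.21 ≈ 159.22 mm.
Setup B: H = 55²/(1.8×0.012) + 55 ≈ 140101.3 mm; DoF = Df − Dn = 13839.7 − 11564.1 ≈ 2275.6 mm.
Ratio = 2275.6 / 159.22 ≈ 14.3.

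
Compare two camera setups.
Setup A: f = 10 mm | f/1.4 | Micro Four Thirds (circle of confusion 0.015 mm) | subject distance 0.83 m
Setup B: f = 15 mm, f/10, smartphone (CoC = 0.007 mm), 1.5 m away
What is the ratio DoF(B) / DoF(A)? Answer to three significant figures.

5.98

Setup A: H = 10²/(1.4×0.015) + 10 ≈ 4771.9 mm; DoF = Df − Dn = 1002.66 − 708.07 ≈ 294.59 mm.
Setup B: H = 15²/(10×0.007) + 15 ≈ 3229.3 mm; DoF = Df − Dn = 2788.1 − 1026.0 ≈ 1762.1 mm.
Ratio = 1762.1 / 294.59 ≈ 5.98.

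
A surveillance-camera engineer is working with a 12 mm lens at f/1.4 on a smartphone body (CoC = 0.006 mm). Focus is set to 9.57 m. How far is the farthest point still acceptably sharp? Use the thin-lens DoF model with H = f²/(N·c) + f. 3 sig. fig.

21.6 m

Hyperfocal distance H = f²/(N·c) + f = 12²/(1.4 × 0.006) + 12 = 144/0.0084 + 12 ≈ 17154.9 mm ≈ 17.15 m.
Far limit Df = s·(H − f)/(H − s) = 9570 × (17154.9 − 12) / (17154.9 − 9570) = 9570 × 17142.9 / 7584.9 ≈ 21630 mm ≈ 21.6 m.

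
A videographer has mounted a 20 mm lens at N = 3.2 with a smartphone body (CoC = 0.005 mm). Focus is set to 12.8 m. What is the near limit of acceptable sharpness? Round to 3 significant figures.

8.47 m

Hyperfocal distance H = f²/(N·c) + f = 20²/(3.2 × 0.005) + 20 = 400/0.016 + 20 ≈ 25020.0 mm ≈ 25.02 m.
Near limit Dn = s·(H − f)/(H + s − 2f) = 12800 × (25020.0 − 20) / (25020.0 + 12800 − 2 × 20) = 12800 × 25000.0 / 37780.0 ≈ 8470.1 mm ≈ 8.47 m.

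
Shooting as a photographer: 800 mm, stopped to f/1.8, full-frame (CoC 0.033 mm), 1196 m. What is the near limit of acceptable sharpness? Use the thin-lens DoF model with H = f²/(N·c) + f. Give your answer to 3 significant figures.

Hyperfocal distance H = f²/(N·c) + f = 800²/(1.8 × 0.033) + 800 = 640000/0.0594 + 800 ≈ 10775210.8 mm ≈ 10775 m.
Near limit Dn = s·(H − f)/(H + s − 2f) = 1196000 × (10775210.8 − 800) / (10775210.8 + 1196000 − 2 × 800) = 1196000 × 10774410.8 / 11969610.8 ≈ 1076576 mm ≈ 1080 m.

1080 m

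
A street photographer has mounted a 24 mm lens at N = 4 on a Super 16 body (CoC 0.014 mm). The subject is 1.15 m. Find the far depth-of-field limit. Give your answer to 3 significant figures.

1.29 m

Hyperfocal distance H = f²/(N·c) + f = 24²/(4 × 0.014) + 24 = 576/0.056 + 24 ≈ 10309.7 mm ≈ 10.31 m.
Far limit Df = s·(H − f)/(H − s) = 1150 × (10309.7 − 24) / (10309.7 − 1150) = 1150 × 10285.7 / 9159.7 ≈ 1291.4 mm ≈ 1.29 m.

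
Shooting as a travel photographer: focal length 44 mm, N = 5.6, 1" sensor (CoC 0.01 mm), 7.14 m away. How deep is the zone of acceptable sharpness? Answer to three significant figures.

3.06 m

Hyperfocal distance H = f²/(N·c) + f = 44²/(5.6 × 0.01) + 44 = 1936/0.056 + 44 ≈ 34615.4 mm ≈ 34.62 m.
Near limit Dn = s·(H − f)/(H + s − 2f) = 7140 × (34615.4 − 44) / (34615.4 + 7140 − 2 × 44) = 7140 × 34571.4 / 41667.4 ≈ 5924.1 mm.
Far limit Df = s·(H − f)/(H − s) = 7140 × (34615.4 − 44) / (34615.4 − 7140) = 7140 × 34571.4 / 27475.4 ≈ 8984.0 mm.
Depth of field = Df − Dn = 8984.0 − 5924.1 ≈ 3059.9 mm ≈ 3.06 m.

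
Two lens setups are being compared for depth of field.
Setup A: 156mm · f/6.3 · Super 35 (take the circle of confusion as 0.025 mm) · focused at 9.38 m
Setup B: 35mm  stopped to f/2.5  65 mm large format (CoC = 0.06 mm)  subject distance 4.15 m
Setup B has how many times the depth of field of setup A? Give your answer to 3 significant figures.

4.99

Setup A: H = 156²/(6.3×0.025) + 156 ≈ 154670.3 mm; DoF = Df − Dn = 9975.5 − 8851.6 ≈ 1123.9 mm.
Setup B: H = 35²/(2.5×0.06) + 35 ≈ 8201.7 mm; DoF = Df − Dn = 8364.9 − 2759.5 ≈ 5605.4 mm.
Ratio = 5605.4 / 1123.9 ≈ 4.99.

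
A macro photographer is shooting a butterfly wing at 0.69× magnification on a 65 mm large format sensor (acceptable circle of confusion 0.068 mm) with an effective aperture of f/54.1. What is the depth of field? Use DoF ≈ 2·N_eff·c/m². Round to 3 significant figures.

At magnification m, DoF ≈ 2·N_eff·c/m² = 2 × 54.1 × 0.068 / 0.69² = 7.358 / 0.4761 ≈ 15.5 mm.

15.5 mm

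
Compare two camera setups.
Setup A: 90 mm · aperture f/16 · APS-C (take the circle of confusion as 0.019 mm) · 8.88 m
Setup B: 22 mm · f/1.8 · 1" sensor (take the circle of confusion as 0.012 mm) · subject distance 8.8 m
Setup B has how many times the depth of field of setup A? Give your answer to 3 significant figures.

1.24

Setup A: H = 90²/(16×0.019) + 90 ≈ 26734.7 mm; DoF = Df − Dn = 13251.7 − 6677.2 ≈ 6574.5 mm.
Setup B: H = 22²/(1.8×0.012) + 22 ≈ 22429.4 mm; DoF = Df − Dn = 14467.6 − 6323.0 ≈ 8144.6 mm.
Ratio = 8144.6 / 6574.5 ≈ 1.24.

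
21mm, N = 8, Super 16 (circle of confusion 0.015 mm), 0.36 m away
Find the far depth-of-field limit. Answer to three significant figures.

Hyperfocal distance H = f²/(N·c) + f = 21²/(8 × 0.015) + 21 = 441/0.12 + 21 ≈ 3696.0 mm ≈ 3.696 m.
Far limit Df = s·(H − f)/(H − s) = 360 × (3696.0 − 21) / (3696.0 − 360) = 360 × 3675.0 / 3336.0 ≈ 396.58 mm.

397 mm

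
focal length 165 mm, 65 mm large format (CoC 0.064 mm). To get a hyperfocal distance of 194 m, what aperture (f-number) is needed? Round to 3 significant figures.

f/2.19

Rearrange H = f²/(N·c) + f for N: N = f² / ((H − f)·c).
N = 165² / ((194000 − 165) × 0.064) = 27225 / 12405 ≈ 2.19.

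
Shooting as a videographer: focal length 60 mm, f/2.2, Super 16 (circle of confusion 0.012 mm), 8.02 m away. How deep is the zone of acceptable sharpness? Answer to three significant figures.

0.940 m

Hyperfocal distance H = f²/(N·c) + f = 60²/(2.2 × 0.012) + 60 = 3600/0.0264 + 60 ≈ 136423.6 mm ≈ 136.4 m.
Near limit Dn = s·(H − f)/(H + s − 2f) = 8020 × (136423.6 − 60) / (136423.6 + 8020 − 2 × 60) = 8020 × 136363.6 / 144323.6 ≈ 7577.67 mm.
Far limit Df = s·(H − f)/(H − s) = 8020 × (136423.6 − 60) / (136423.6 − 8020) = 8020 × 136363.6 / 128403.6 ≈ 8517.18 mm.
Depth of field = Df − Dn = 8517.18 − 7577.67 ≈ 939.51 mm ≈ 0.940 m.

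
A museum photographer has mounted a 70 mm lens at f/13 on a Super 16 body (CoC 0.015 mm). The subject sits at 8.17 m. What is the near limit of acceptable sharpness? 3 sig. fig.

6.18 m

Hyperfocal distance H = f²/(N·c) + f = 70²/(13 × 0.015) + 70 = 4900/0.195 + 70 ≈ 25198.2 mm ≈ 25.20 m.
Near limit Dn = s·(H − f)/(H + s − 2f) = 8170 × (25198.2 − 70) / (25198.2 + 8170 − 2 × 70) = 8170 × 25128.2 / 33228.2 ≈ 6178.4 mm ≈ 6.18 m.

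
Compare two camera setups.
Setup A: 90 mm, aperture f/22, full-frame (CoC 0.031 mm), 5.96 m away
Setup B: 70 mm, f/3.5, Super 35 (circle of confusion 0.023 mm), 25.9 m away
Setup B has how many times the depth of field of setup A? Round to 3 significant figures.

Setup A: H = 90²/(22×0.031) + 90 ≈ 11966.8 mm; DoF = Df − Dn = 11784.2 − 3988.7 ≈ 7795.5 mm.
Setup B: H = 70²/(3.5×0.023) + 70 ≈ 60939.6 mm; DoF = Df − Dn = 44993 − 18184 ≈ 26809 mm.
Ratio = 26809 / 7795.5 ≈ 3.44.

3.44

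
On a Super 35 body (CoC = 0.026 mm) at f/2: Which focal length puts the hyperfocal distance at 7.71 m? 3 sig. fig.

20.0 mm

From H = f²/(N·c) + f, with f ≪ H: f ≈ √(H·N·c) = √(7710 × 2 × 0.026) = √400.92 ≈ 20.02 mm.
The +f correction barely moves this — solving exactly, f² + N·c·f − N·c·H = 0 ⇒ f = (−N·c + √((N·c)² + 4·N·c·H))/2 = (−0.052 + √1603.7)/2 ≈ 19.997 mm, so f ≈ 20.0 mm.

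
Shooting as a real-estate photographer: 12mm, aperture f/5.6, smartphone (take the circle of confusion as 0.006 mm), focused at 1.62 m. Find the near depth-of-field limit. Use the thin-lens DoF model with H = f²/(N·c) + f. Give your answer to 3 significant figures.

Hyperfocal distance H = f²/(N·c) + f = 12²/(5.6 × 0.006) + 12 = 144/0.0336 + 12 ≈ 4297.7 mm ≈ 4.298 m.
Near limit Dn = s·(H − f)/(H + s − 2f) = 1620 × (4297.7 − 12) / (4297.7 + 1620 − 2 × 12) = 1620 × 4285.7 / 5893.7 ≈ 1178.0 mm ≈ 1.18 m.

1.18 m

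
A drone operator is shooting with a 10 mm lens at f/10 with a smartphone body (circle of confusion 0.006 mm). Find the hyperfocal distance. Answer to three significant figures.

Hyperfocal distance H = f²/(N·c) + f = 10²/(10 × 0.006) + 10 = 100/0.06 + 10 ≈ 1676.7 mm ≈ 1.68 m.

1.68 m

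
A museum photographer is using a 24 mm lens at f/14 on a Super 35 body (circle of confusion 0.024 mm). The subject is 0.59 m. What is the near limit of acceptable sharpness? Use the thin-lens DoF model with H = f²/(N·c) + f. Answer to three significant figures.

Hyperfocal distance H = f²/(N·c) + f = 24²/(14 × 0.024) + 24 = 576/0.336 + 24 ≈ 1738.3 mm ≈ 1.738 m.
Near limit Dn = s·(H − f)/(H + s − 2f) = 590 × (1738.3 − 24) / (1738.3 + 590 − 2 × 24) = 590 × 1714.3 / 2280.3 ≈ 443.55 mm.

444 mm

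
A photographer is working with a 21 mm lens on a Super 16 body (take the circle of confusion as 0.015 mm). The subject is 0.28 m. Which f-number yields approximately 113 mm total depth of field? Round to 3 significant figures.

f/22

Write h = H − f = f²/(N·c). The thin-lens limits are Dn = s·h/(h + (s−f)) and Df = s·h/(h − (s−f)), so DoF = Df − Dn = 2·s·(s−f)·h / (h² − (s−f)²).
That is a quadratic in h: DoF·h² − 2·s·(s−f)·h − DoF·(s−f)² = 0 ⇒ h = (s−f)·(s + √(s² + DoF²)) / DoF = 259 × (280 + √(280² + 113²)) / 113 = 259 × (280 + 301.942) / 113 ≈ 1333.8 mm.
Then N = f²/(c·h) = 21² / (0.015 × 1333.8) = 441 / 20.007 ≈ 22.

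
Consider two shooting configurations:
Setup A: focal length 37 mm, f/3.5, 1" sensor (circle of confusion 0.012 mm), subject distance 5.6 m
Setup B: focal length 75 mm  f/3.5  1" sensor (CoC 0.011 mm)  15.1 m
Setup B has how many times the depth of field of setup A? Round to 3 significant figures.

1.59

Setup A: H = 37²/(3.5×0.012) + 37 ≈ 32632.2 mm; DoF = Df − Dn = 6752.4 − 4783.6 ≈ 1968.8 mm.
Setup B: H = 75²/(3.5×0.011) + 75 ≈ 146178.9 mm; DoF = Df − Dn = 16830.8 − 13692.0 ≈ 3138.8 mm.
Ratio = 3138.8 / 1968.8 ≈ 1.59.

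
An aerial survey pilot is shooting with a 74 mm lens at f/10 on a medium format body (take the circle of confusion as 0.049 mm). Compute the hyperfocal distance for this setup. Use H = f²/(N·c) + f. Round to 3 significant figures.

11.2 m

Hyperfocal distance H = f²/(N·c) + f = 74²/(10 × 0.049) + 74 = 5476/0.49 + 74 ≈ 11249.5 mm ≈ 11.2 m.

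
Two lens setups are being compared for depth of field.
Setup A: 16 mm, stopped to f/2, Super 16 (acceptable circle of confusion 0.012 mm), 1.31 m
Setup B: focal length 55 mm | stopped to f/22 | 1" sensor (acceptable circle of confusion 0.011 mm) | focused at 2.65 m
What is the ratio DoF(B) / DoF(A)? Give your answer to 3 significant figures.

Setup A: H = 16²/(2×0.012) + 16 ≈ 10682.7 mm; DoF = Df − Dn = 1490.86 − 1168.27 ≈ 322.59 mm.
Setup B: H = 55²/(22×0.011) + 55 ≈ 12555.0 mm; DoF = Df − Dn = 3344.3 − 2194.4 ≈ 1149.9 mm.
Ratio = 1149.9 / 322.59 ≈ 3.56.

3.56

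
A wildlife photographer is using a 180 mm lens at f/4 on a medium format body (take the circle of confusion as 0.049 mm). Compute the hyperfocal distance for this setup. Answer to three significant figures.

165 m

Hyperfocal distance H = f²/(N·c) + f = 180²/(4 × 0.049) + 180 = 32400/0.196 + 180 ≈ 165486.1 mm ≈ 165 m.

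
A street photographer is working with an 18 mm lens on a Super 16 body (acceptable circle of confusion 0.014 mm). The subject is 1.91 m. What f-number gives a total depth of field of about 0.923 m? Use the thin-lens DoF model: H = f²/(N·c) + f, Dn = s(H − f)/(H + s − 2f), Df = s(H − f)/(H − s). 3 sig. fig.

Write h = H − f = f²/(N·c). The thin-lens limits are Dn = s·h/(h + (s−f)) and Df = s·h/(h − (s−f)), so DoF = Df − Dn = 2·s·(s−f)·h / (h² − (s−f)²).
That is a quadratic in h: DoF·h² − 2·s·(s−f)·h − DoF·(s−f)² = 0 ⇒ h = (s−f)·(s + √(s² + DoF²)) / DoF = 1892 × (1910 + √(1910² + 923²)) / 923 = 1892 × (1910 + 2121.33) / 923 ≈ 8263.6 mm.
Then N = f²/(c·h) = 18² / (0.014 × 8263.6) = 324 / 115.69 ≈ 2.80.

f/2.80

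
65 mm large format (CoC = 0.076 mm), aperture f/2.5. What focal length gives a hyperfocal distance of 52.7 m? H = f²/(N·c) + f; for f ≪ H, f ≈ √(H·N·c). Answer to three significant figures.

100 mm

From H = f²/(N·c) + f, with f ≪ H: f ≈ √(H·N·c) = √(52700 × 2.5 × 0.076) = √10013 ≈ 100.1 mm.
The +f correction barely moves this — solving exactly, f² + N·c·f − N·c·H = 0 ⇒ f = (−N·c + √((N·c)² + 4·N·c·H))/2 = (−0.19 + √40052)/2 ≈ 99.970 mm, so f ≈ 100 mm.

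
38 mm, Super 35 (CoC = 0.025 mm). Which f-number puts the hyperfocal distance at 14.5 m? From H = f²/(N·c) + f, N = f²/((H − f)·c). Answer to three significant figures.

f/3.99

Rearrange H = f²/(N·c) + f for N: N = f² / ((H − f)·c).
N = 38² / ((14500 − 38) × 0.025) = 1444 / 361.6 ≈ 3.99.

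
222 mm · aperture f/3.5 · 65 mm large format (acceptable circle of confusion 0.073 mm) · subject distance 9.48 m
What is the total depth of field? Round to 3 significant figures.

Hyperfocal distance H = f²/(N·c) + f = 222²/(3.5 × 0.073) + 222 = 49284/0.2555 + 222 ≈ 193114.4 mm ≈ 193.1 m.
Near limit Dn = s·(H − f)/(H + s − 2f) = 9480 × (193114.4 − 222) / (193114.4 + 9480 − 2 × 222) = 9480 × 192892.4 / 202150.4 ≈ 9045.84 mm.
Far limit Df = s·(H − f)/(H − s) = 9480 × (193114.4 − 222) / (193114.4 − 9480) = 9480 × 192892.4 / 183634.4 ≈ 9957.94 mm.
Depth of field = Df − Dn = 9957.94 − 9045.84 ≈ 912.10 mm ≈ 0.912 m.

0.912 m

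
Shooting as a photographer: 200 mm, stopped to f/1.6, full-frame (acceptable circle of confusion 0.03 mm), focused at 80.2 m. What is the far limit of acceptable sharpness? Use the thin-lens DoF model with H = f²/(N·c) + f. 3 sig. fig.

Hyperfocal distance H = f²/(N·c) + f = 200²/(1.6 × 0.03) + 200 = 40000/0.048 + 200 ≈ 833533.3 mm ≈ 833.5 m.
Far limit Df = s·(H − f)/(H − s) = 80200 × (833533.3 − 200) / (833533.3 − 80200) = 80200 × 833333.3 / 753333.3 ≈ 88717 mm ≈ 88.7 m.

88.7 m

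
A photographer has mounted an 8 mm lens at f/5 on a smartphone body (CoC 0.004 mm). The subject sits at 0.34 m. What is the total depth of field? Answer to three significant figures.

Hyperfocal distance H = f²/(N·c) + f = 8²/(5 × 0.004) + 8 = 64/0.02 + 8 ≈ 3208.0 mm ≈ 3.208 m.
Near limit Dn = s·(H − f)/(H + s − 2f) = 340 × (3208.0 − 8) / (3208.0 + 340 − 2 × 8) = 340 × 3200.0 / 3532.0 ≈ 308.041 mm.
Far limit Df = s·(H − f)/(H − s) = 340 × (3208.0 − 8) / (3208.0 − 340) = 340 × 3200.0 / 2868.0 ≈ 379.358 mm.
Depth of field = Df − Dn = 379.358 − 308.041 ≈ 71.317 mm.

71.3 mm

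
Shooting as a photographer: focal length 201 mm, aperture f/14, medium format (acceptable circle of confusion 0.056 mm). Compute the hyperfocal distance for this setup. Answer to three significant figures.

Hyperfocal distance H = f²/(N·c) + f = 201²/(14 × 0.056) + 201 = 40401/0.784 + 201 ≈ 51732.9 mm ≈ 51.7 m.

51.7 m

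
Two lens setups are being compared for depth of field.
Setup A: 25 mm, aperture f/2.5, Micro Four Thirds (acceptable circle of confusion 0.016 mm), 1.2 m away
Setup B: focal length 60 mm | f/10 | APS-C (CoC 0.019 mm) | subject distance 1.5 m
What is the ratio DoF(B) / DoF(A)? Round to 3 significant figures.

1.26

Setup A: H = 25²/(2.5×0.016) + 25 ≈ 15650.0 mm; DoF = Df − Dn = 1297.58 − 1116.07 ≈ 181.51 mm.
Setup B: H = 60²/(10×0.019) + 60 ≈ 19007.4 mm; DoF = Df − Dn = 1623.38 − 1394.05 ≈ 229.33 mm.
Ratio = 229.33 / 181.51 ≈ 1.26.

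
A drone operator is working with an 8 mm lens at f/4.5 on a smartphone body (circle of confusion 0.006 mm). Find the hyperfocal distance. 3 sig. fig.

2.38 m

Hyperfocal distance H = f²/(N·c) + f = 8²/(4.5 × 0.006) + 8 = 64/0.027 + 8 ≈ 2378.4 mm ≈ 2.38 m.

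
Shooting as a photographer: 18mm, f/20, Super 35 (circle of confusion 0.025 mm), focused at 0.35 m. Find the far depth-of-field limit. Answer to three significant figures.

Hyperfocal distance H = f²/(N·c) + f = 18²/(20 × 0.025) + 18 = 324/0.5 + 18 ≈ 666.0 mm ≈ 0.666 m.
Far limit Df = s·(H − f)/(H − s) = 350 × (666.0 − 18) / (666.0 − 350) = 350 × 648.0 / 316.0 ≈ 717.72 mm ≈ 0.718 m.

0.718 m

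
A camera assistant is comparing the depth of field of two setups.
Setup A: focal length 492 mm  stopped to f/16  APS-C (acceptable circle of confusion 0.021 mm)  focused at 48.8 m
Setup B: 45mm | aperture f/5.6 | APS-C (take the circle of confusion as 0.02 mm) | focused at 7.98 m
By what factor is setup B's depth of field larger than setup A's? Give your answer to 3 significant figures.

Setup A: H = 492²/(16×0.021) + 492 ≈ 720920.6 mm; DoF = Df − Dn = 52307.5 − 45733.4 ≈ 6574.1 mm.
Setup B: H = 45²/(5.6×0.02) + 45 ≈ 18125.4 mm; DoF = Df − Dn = 14221.4 − 5546.0 ≈ 8675.4 mm.
Ratio = 8675.4 / 6574.1 ≈ 1.32.

1.32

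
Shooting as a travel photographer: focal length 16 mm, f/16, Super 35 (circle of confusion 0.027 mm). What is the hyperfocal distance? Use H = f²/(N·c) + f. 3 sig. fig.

0.609 m

Hyperfocal distance H = f²/(N·c) + f = 16²/(16 × 0.027) + 16 = 256/0.432 + 16 ≈ 608.6 mm ≈ 0.609 m.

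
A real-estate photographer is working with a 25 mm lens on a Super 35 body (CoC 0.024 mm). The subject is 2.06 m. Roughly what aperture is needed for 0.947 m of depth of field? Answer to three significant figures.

Write h = H − f = f²/(N·c). The thin-lens limits are Dn = s·h/(h + (s−f)) and Df = s·h/(h − (s−f)), so DoF = Df − Dn = 2·s·(s−f)·h / (h² − (s−f)²).
That is a quadratic in h: DoF·h² − 2·s·(s−f)·h − DoF·(s−f)² = 0 ⇒ h = (s−f)·(s + √(s² + DoF²)) / DoF = 2035 × (2060 + √(2060² + 947²)) / 947 = 2035 × (2060 + 2267.25) / 947 ≈ 9298.8 mm.
Then N = f²/(c·h) = 25² / (0.024 × 9298.8) = 625 / 223.17 ≈ 2.80.

f/2.80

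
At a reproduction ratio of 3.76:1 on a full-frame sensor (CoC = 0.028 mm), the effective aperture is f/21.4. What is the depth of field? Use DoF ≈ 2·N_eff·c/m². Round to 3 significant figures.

At magnification m, DoF ≈ 2·N_eff·c/m² = 2 × 21.4 × 0.028 / 3.76² = 1.198 / 14.14 ≈ 0.0848 mm.

0.0848 mm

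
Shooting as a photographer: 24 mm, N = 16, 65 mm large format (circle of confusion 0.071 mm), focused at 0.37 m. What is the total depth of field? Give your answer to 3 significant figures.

0.945 m

Hyperfocal distance H = f²/(N·c) + f = 24²/(16 × 0.071) + 24 = 576/1.136 + 24 ≈ 531.0 mm ≈ 0.531 m.
Near limit Dn = s·(H − f)/(H + s − 2f) = 370 × (531.0 − 24) / (531.0 + 370 − 2 × 24) = 370 × 507.0 / 853.0 ≈ 219.93 mm.
Far limit Df = s·(H − f)/(H − s) = 370 × (531.0 − 24) / (531.0 − 370) = 370 × 507.0 / 161.0 ≈ 1164.95 mm.
Depth of field = Df − Dn = 1164.95 − 219.93 ≈ 945.02 mm ≈ 0.945 m.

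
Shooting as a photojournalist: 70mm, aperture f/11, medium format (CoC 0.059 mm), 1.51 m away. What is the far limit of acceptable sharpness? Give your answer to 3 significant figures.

1.87 m

Hyperfocal distance H = f²/(N·c) + f = 70²/(11 × 0.059) + 70 = 4900/0.649 + 70 ≈ 7620.1 mm ≈ 7.620 m.
Far limit Df = s·(H − f)/(H − s) = 1510 × (7620.1 − 70) / (7620.1 − 1510) = 1510 × 7550.1 / 6110.1 ≈ 1865.9 mm ≈ 1.87 m.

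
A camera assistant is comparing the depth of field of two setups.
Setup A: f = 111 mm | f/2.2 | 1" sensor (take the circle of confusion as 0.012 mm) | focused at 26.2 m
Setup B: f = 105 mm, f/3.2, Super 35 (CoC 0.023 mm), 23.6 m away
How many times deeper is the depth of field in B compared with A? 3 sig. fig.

2.58

Setup A: H = 111²/(2.2×0.012) + 111 ≈ 466815.5 mm; DoF = Df − Dn = 27751.3 − 24812.9 ≈ 2938.4 mm.
Setup B: H = 105²/(3.2×0.023) + 105 ≈ 149901.2 mm; DoF = Df − Dn = 27990.2 − 20400.3 ≈ 7589.9 mm.
Ratio = 7589.9 / 2938.4 ≈ 2.58.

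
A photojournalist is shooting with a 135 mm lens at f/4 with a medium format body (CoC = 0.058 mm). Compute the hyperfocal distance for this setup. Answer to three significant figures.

78.7 m

Hyperfocal distance H = f²/(N·c) + f = 135²/(4 × 0.058) + 135 = 18225/0.232 + 135 ≈ 78691.0 mm ≈ 78.7 m.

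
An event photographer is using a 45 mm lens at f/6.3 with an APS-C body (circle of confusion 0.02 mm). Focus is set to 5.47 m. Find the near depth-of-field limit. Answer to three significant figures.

4.09 m

Hyperfocal distance H = f²/(N·c) + f = 45²/(6.3 × 0.02) + 45 = 2025/0.126 + 45 ≈ 16116.4 mm ≈ 16.12 m.
Near limit Dn = s·(H − f)/(H + s − 2f) = 5470 × (16116.4 − 45) / (16116.4 + 5470 − 2 × 45) = 5470 × 16071.4 / 21496.4 ≈ 4089.5 mm ≈ 4.09 m.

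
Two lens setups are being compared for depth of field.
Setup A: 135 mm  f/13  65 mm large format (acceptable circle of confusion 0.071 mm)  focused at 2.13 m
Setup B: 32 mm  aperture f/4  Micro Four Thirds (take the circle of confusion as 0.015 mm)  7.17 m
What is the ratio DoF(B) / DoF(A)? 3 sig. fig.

Setup A: H = 135²/(13×0.071) + 135 ≈ 19880.4 mm; DoF = Df − Dn = 2369.39 − 1934.54 ≈ 434.85 mm.
Setup B: H = 32²/(4×0.015) + 32 ≈ 17098.7 mm; DoF = Df − Dn = 12324.7 − 5055.6 ≈ 7269.1 mm.
Ratio = 7269.1 / 434.85 ≈ 16.7.

16.7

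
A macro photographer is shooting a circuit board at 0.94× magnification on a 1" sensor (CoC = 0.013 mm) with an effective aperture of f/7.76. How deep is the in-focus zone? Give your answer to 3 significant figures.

0.228 mm

At magnification m, DoF ≈ 2·N_eff·c/m² = 2 × 7.76 × 0.013 / 0.94² = 0.2018 / 0.8836 ≈ 0.228 mm.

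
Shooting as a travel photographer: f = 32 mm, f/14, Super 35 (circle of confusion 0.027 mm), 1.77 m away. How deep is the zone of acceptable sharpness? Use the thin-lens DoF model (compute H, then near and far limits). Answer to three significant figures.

3.86 m

Hyperfocal distance H = f²/(N·c) + f = 32²/(14 × 0.027) + 32 = 1024/0.378 + 32 ≈ 2741.0 mm ≈ 2.741 m.
Near limit Dn = s·(H − f)/(H + s − 2f) = 1770 × (2741.0 − 32) / (2741.0 + 1770 − 2 × 32) = 1770 × 2709.0 / 4447.0 ≈ 1078.2 mm.
Far limit Df = s·(H − f)/(H − s) = 1770 × (2741.0 − 32) / (2741.0 − 1770) = 1770 × 2709.0 / 971.0 ≈ 4938.2 mm.
Depth of field = Df − Dn = 4938.2 − 1078.2 ≈ 3860.0 mm ≈ 3.86 m.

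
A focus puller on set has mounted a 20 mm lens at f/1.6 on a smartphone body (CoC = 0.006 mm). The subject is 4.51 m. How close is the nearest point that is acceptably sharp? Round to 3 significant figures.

Hyperfocal distance H = f²/(N·c) + f = 20²/(1.6 × 0.006) + 20 = 400/0.0096 + 20 ≈ 41686.7 mm ≈ 41.69 m.
Near limit Dn = s·(H − f)/(H + s − 2f) = 4510 × (41686.7 − 20) / (41686.7 + 4510 − 2 × 20) = 4510 × 41666.7 / 46156.7 ≈ 4071.3 mm ≈ 4.07 m.

4.07 m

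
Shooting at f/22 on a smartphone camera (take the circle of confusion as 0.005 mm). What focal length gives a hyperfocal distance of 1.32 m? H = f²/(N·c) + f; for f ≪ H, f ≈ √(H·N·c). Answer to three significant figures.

12.0 mm

From H = f²/(N·c) + f, with f ≪ H: f ≈ √(H·N·c) = √(1320 × 22 × 0.005) = √145.20 ≈ 12.05 mm.
Exact: f² + N·c·f − N·c·H = 0 ⇒ f = (−N·c + √((N·c)² + 4·N·c·H))/2 = (−0.11 + √580.81)/2 ≈ 11.995 mm ≈ 12.0 mm.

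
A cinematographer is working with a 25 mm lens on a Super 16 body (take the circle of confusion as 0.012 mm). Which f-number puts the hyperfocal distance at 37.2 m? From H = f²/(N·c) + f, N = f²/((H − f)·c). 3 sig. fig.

f/1.40

Rearrange H = f²/(N·c) + f for N: N = f² / ((H − f)·c).
N = 25² / ((37200 − 25) × 0.012) = 625 / 446.1 ≈ 1.40.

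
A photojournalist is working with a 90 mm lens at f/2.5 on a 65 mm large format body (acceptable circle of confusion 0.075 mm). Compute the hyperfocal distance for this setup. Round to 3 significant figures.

43.3 m

Hyperfocal distance H = f²/(N·c) + f = 90²/(2.5 × 0.075) + 90 = 8100/0.1875 + 90 ≈ 43290.0 mm ≈ 43.3 m.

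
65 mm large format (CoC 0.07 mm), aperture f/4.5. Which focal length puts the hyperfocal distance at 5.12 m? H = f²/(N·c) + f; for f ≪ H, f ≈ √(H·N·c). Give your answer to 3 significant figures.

From H = f²/(N·c) + f, with f ≪ H: f ≈ √(H·N·c) = √(5120 × 4.5 × 0.07) = √1612.8 ≈ 40.16 mm.
Exact: f² + N·c·f − N·c·H = 0 ⇒ f = (−N·c + √((N·c)² + 4·N·c·H))/2 = (−0.315 + √6451.3)/2 ≈ 40.002 mm ≈ 40.0 mm.

40.0 mm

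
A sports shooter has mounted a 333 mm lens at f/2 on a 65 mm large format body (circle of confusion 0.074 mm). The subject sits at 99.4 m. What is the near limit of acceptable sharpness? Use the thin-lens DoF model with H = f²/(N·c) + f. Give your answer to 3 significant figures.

87.8 m

Hyperfocal distance H = f²/(N·c) + f = 333²/(2 × 0.074) + 333 = 110889/0.148 + 333 ≈ 749583.0 mm ≈ 749.6 m.
Near limit Dn = s·(H − f)/(H + s − 2f) = 99400 × (749583.0 − 333) / (749583.0 + 99400 − 2 × 333) = 99400 × 749250.0 / 848317.0 ≈ 87792 mm ≈ 87.8 m.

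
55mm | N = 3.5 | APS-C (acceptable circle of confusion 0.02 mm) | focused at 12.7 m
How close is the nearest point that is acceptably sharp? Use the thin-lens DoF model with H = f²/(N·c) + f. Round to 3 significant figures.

9.83 m

Hyperfocal distance H = f²/(N·c) + f = 55²/(3.5 × 0.02) + 55 = 3025/0.07 + 55 ≈ 43269.3 mm ≈ 43.27 m.
Near limit Dn = s·(H − f)/(H + s − 2f) = 12700 × (43269.3 − 55) / (43269.3 + 12700 − 2 × 55) = 12700 × 43214.3 / 55859.3 ≈ 9825.1 mm ≈ 9.83 m.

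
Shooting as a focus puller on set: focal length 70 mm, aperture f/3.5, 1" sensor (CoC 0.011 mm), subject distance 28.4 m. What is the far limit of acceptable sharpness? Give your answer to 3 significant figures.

36.5 m

Hyperfocal distance H = f²/(N·c) + f = 70²/(3.5 × 0.011) + 70 = 4900/0.0385 + 70 ≈ 127342.7 mm ≈ 127.3 m.
Far limit Df = s·(H − f)/(H − s) = 28400 × (127342.7 − 70) / (127342.7 − 28400) = 28400 × 127272.7 / 98942.7 ≈ 36532 mm ≈ 36.5 m.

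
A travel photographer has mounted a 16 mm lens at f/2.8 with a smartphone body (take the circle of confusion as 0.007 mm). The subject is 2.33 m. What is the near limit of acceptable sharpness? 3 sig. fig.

Hyperfocal distance H = f²/(N·c) + f = 16²/(2.8 × 0.007) + 16 = 256/0.0196 + 16 ≈ 13077.2 mm ≈ 13.08 m.
Near limit Dn = s·(H − f)/(H + s − 2f) = 2330 × (13077.2 − 16) / (13077.2 + 2330 − 2 × 16) = 2330 × 13061.2 / 15375.2 ≈ 1979.3 mm ≈ 1.98 m.

1.98 m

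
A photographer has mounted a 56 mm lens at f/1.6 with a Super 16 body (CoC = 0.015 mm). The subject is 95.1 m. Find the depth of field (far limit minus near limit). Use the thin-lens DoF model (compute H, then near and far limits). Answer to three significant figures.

Hyperfocal distance H = f²/(N·c) + f = 56²/(1.6 × 0.015) + 56 = 3136/0.024 + 56 ≈ 130722.7 mm ≈ 130.7 m.
Near limit Dn = s·(H − f)/(H + s − 2f) = 95100 × (130722.7 − 56) / (130722.7 + 95100 − 2 × 56) = 95100 × 130666.7 / 225710.7 ≈ 55055 mm.
Far limit Df = s·(H − f)/(H − s) = 95100 × (130722.7 − 56) / (130722.7 − 95100) = 95100 × 130666.7 / 35622.7 ≈ 348834 mm.
Depth of field = Df − Dn = 348834 − 55055 ≈ 293779 mm ≈ 294 m.

294 m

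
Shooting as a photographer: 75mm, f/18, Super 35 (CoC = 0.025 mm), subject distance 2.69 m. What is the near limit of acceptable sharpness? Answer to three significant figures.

2.22 m

Hyperfocal distance H = f²/(N·c) + f = 75²/(18 × 0.025) + 75 = 5625/0.45 + 75 ≈ 12575.0 mm ≈ 12.57 m.
Near limit Dn = s·(H − f)/(H + s − 2f) = 2690 × (12575.0 − 75) / (12575.0 + 2690 − 2 × 75) = 2690 × 12500.0 / 15115.0 ≈ 2224.6 mm ≈ 2.22 m.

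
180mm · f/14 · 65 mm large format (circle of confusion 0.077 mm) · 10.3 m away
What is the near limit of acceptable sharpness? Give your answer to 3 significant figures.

Hyperfocal distance H = f²/(N·c) + f = 180²/(14 × 0.077) + 180 = 32400/1.078 + 180 ≈ 30235.7 mm ≈ 30.24 m.
Near limit Dn = s·(H − f)/(H + s − 2f) = 10300 × (30235.7 − 180) / (30235.7 + 10300 − 2 × 180) = 10300 × 30055.7 / 40175.7 ≈ 7705.5 mm ≈ 7.71 m.

7.71 m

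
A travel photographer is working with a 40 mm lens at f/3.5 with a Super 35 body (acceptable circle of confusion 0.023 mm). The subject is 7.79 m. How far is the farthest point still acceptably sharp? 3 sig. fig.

12.8 m

Hyperfocal distance H = f²/(N·c) + f = 40²/(3.5 × 0.023) + 40 = 1600/0.0805 + 40 ≈ 19915.8 mm ≈ 19.92 m.
Far limit Df = s·(H − f)/(H − s) = 7790 × (19915.8 − 40) / (19915.8 − 7790) = 7790 × 19875.8 / 12125.8 ≈ 12769 mm ≈ 12.8 m.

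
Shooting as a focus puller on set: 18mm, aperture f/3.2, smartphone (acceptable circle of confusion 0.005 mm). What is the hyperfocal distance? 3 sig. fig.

20.3 m

Hyperfocal distance H = f²/(N·c) + f = 18²/(3.2 × 0.005) + 18 = 324/0.016 + 18 ≈ 20268.0 mm ≈ 20.3 m.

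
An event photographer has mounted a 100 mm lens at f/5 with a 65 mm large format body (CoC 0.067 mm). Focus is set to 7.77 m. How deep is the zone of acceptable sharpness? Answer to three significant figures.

4.28 m

Hyperfocal distance H = f²/(N·c) + f = 100²/(5 × 0.067) + 100 = 10000/0.335 + 100 ≈ 29950.7 mm ≈ 29.95 m.
Near limit Dn = s·(H − f)/(H + s − 2f) = 7770 × (29950.7 − 100) / (29950.7 + 7770 − 2 × 100) = 7770 × 29850.7 / 37520.7 ≈ 6181.7 mm.
Far limit Df = s·(H − f)/(H − s) = 7770 × (29950.7 − 100) / (29950.7 − 7770) = 7770 × 29850.7 / 22180.7 ≈ 10456.8 mm.
Depth of field = Df − Dn = 10456.8 − 6181.7 ≈ 4275.1 mm ≈ 4.28 m.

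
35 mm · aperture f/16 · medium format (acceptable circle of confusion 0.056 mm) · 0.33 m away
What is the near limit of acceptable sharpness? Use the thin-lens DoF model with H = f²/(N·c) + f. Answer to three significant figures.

271 mm

Hyperfocal distance H = f²/(N·c) + f = 35²/(16 × 0.056) + 35 = 1225/0.896 + 35 ≈ 1402.2 mm ≈ 1.402 m.
Near limit Dn = s·(H − f)/(H + s − 2f) = 330 × (1402.2 − 35) / (1402.2 + 330 − 2 × 35) = 330 × 1367.2 / 1662.2 ≈ 271.43 mm.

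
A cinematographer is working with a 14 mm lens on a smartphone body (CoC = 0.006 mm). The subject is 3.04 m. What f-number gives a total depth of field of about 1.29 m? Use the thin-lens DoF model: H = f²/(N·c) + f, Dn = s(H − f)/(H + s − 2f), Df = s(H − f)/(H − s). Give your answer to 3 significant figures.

Write h = H − f = f²/(N·c). The thin-lens limits are Dn = s·h/(h + (s−f)) and Df = s·h/(h − (s−f)), so DoF = Df − Dn = 2·s·(s−f)·h / (h² − (s−f)²).
That is a quadratic in h: DoF·h² − 2·s·(s−f)·h − DoF·(s−f)² = 0 ⇒ h = (s−f)·(s + √(s² + DoF²)) / DoF = 3026 × (3040 + √(3040² + 1290²)) / 1290 = 3026 × (3040 + 3302.38) / 1290 ≈ 14878 mm.
Then N = f²/(c·h) = 14² / (0.006 × 14878) = 196 / 89.265 ≈ 2.20.

f/2.20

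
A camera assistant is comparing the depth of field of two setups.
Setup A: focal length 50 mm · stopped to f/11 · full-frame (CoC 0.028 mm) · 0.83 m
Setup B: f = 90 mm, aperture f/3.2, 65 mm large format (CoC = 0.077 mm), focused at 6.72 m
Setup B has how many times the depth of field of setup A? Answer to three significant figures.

17.5

Setup A: H = 50²/(11×0.028) + 50 ≈ 8166.9 mm; DoF = Df − Dn = 918.24 − 757.23 ≈ 161.01 mm.
Setup B: H = 90²/(3.2×0.077) + 90 ≈ 32963.4 mm; DoF = Df − Dn = 8417.7 − 5592.2 ≈ 2825.5 mm.
Ratio = 2825.5 / 161.01 ≈ 17.5.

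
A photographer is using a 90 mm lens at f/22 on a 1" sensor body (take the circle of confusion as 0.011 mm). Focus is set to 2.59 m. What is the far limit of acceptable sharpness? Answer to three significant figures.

2.80 m

Hyperfocal distance H = f²/(N·c) + f = 90²/(22 × 0.011) + 90 = 8100/0.242 + 90 ≈ 33561.1 mm ≈ 33.56 m.
Far limit Df = s·(H − f)/(H − s) = 2590 × (33561.1 − 90) / (33561.1 − 2590) = 2590 × 33471.1 / 30971.1 ≈ 2799.1 mm ≈ 2.80 m.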